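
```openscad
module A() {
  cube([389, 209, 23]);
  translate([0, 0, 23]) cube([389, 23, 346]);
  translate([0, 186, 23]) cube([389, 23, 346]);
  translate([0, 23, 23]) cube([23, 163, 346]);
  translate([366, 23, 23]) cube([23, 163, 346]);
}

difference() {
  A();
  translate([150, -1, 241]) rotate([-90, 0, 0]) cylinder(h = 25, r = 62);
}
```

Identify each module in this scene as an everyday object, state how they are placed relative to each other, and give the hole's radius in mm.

The subtracted cylinder has r = 62 mm.

A is an open box. The open box has a circular hole through its front wall. The hole's radius is 62 mm.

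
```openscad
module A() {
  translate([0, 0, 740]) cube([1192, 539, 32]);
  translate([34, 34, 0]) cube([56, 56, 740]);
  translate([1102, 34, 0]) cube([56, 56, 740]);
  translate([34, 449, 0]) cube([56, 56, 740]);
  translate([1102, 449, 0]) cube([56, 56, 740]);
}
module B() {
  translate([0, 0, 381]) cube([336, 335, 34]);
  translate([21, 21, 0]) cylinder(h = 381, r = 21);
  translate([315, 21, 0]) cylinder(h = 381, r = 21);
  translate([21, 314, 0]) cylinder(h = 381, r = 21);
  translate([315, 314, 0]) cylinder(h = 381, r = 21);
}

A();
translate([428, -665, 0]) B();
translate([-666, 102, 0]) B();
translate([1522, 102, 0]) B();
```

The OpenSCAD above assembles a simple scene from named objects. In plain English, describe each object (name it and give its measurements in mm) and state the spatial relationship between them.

A is a table with a 1192×539 mm rectangular top, 32 mm thick, top surface at z = 772 mm, supported by four 56×56 mm square legs, each inset 34 mm from the nearest pair of top edges, running from the floor.

B is a simple wooden stool: a rectangular seat 336 mm (x) by 335 mm (y), 34 mm thick, top face at z = 415 mm, on four round legs, each 42 mm in diameter. The legs rest on z = 0, each leg's axis is inset half a diameter from the nearest pair of seat edges (so the leg's bounding box is flush with the corner).

Three stools sit around the table at the −y, −x, +x sides.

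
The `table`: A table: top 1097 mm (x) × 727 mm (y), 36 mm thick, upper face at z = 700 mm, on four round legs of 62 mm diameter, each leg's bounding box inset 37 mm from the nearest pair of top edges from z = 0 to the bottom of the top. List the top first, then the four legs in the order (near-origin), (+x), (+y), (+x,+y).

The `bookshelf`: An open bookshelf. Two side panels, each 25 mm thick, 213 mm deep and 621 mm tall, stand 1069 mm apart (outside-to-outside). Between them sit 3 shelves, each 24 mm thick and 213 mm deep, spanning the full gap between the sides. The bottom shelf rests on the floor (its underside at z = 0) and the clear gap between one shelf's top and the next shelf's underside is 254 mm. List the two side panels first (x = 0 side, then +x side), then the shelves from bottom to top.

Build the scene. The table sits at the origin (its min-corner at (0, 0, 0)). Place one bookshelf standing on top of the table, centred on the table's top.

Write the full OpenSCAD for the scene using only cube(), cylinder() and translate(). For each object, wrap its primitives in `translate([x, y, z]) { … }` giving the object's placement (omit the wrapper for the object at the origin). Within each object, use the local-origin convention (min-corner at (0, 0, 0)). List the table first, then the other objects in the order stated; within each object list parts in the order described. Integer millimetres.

translate([0, 0, 664]) cube([1097, 727, 36]);
translate([68, 68, 0]) cylinder(h = 664, r = 31);
translate([1029, 68, 0]) cylinder(h = 664, r = 31);
translate([68, 659, 0]) cylinder(h = 664, r = 31);
translate([1029, 659, 0]) cylinder(h = 664, r = 31);
translate([14, 257, 700]) {
  cube([25, 213, 621]);
  translate([1044, 0, 0]) cube([25, 213, 621]);
  translate([25, 0, 0]) cube([1019, 213, 24]);
  translate([25, 0, 278]) cube([1019, 213, 24]);
  translate([25, 0, 556]) cube([1019, 213, 24]);
}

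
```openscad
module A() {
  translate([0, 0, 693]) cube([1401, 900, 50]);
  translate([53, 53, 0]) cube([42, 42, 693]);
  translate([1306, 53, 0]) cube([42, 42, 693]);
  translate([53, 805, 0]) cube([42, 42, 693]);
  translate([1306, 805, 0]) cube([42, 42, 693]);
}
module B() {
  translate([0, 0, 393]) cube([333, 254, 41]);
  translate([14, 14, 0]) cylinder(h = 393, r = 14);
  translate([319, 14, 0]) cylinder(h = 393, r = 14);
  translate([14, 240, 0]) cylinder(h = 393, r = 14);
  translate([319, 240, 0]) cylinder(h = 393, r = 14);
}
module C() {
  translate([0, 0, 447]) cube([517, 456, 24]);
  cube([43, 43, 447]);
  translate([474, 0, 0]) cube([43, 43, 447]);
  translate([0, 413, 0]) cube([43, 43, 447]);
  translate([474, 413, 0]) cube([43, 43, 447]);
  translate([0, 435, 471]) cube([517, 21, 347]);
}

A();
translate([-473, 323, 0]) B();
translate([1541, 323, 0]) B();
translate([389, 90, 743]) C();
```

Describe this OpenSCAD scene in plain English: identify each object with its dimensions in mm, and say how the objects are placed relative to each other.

A is a table: top 1401 mm (x) × 900 mm (y), 50 mm thick, upper face at z = 743 mm, on four 42×42 mm square legs, each inset 53 mm from the nearest pair of top edges, running from z = 0 to the bottom of the top.

B is a four-legged stool. The seat is a 333×254×41 mm slab whose top surface is at z = 434 mm; four round legs, each 28 mm in diameter, run from the floor (z = 0) to the underside of the seat, each leg's axis is inset half a diameter from the nearest pair of seat edges (so the leg's bounding box is flush with the corner).

C is a chair: 517×456 mm seat, 24 mm thick, top at z = 471 mm, on four 43 mm square corner legs flush with the seat edges. A 21 mm thick backrest slab spans the full seat width, extending 347 mm above the seat top, its back face flush with the seat's +y edge.

Two stools sit around the table at the −x, +x sides. The chair is on top of the table.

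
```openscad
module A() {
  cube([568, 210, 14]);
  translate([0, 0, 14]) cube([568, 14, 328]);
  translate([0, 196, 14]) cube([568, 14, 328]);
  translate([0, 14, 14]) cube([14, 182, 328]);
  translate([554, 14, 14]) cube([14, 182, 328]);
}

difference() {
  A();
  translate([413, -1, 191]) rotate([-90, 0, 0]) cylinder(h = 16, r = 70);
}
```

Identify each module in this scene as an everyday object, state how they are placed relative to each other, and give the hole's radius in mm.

The subtracted cylinder has r = 70 mm.

A is an open box. The open box has a circular hole through its front wall. The hole's radius is 70 mm.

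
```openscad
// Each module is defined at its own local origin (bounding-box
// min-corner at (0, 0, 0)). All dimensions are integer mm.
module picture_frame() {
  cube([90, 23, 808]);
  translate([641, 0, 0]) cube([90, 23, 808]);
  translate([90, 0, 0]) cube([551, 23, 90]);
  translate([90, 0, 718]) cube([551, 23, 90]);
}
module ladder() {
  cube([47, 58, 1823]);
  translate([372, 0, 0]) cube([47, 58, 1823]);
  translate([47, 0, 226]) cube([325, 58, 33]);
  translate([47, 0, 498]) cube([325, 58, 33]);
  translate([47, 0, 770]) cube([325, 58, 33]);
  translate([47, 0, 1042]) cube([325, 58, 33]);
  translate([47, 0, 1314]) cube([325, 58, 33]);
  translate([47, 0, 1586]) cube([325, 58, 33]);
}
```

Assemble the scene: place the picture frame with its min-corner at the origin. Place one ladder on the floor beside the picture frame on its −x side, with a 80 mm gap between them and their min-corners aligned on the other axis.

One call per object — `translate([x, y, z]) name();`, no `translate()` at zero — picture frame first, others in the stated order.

picture_frame();
translate([-499, 0, 0]) ladder();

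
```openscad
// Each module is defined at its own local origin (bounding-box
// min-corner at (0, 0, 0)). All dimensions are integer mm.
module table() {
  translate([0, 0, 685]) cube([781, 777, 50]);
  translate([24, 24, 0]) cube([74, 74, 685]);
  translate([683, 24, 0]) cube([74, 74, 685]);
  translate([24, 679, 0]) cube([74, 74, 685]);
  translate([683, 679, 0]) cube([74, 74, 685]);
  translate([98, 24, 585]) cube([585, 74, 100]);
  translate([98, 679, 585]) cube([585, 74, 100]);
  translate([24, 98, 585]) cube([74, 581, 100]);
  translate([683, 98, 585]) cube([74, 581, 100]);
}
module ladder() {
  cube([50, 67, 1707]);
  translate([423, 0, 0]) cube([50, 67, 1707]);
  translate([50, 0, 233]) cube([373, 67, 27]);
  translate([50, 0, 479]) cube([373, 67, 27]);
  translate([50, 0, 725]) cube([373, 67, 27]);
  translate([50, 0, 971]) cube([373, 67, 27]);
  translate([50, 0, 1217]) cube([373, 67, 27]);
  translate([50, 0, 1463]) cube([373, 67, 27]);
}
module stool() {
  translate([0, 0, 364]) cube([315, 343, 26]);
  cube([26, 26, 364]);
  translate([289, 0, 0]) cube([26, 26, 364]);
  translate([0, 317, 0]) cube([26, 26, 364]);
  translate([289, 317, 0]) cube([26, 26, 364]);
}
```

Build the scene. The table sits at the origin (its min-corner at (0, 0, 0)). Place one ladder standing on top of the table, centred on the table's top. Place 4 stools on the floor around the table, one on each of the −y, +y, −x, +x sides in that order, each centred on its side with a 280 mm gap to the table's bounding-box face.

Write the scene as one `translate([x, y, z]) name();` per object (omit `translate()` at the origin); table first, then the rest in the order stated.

table();
translate([154, 355, 735]) ladder();
translate([233, -623, 0]) stool();
translate([233, 1057, 0]) stool();
translate([-595, 217, 0]) stool();
translate([1061, 217, 0]) stool();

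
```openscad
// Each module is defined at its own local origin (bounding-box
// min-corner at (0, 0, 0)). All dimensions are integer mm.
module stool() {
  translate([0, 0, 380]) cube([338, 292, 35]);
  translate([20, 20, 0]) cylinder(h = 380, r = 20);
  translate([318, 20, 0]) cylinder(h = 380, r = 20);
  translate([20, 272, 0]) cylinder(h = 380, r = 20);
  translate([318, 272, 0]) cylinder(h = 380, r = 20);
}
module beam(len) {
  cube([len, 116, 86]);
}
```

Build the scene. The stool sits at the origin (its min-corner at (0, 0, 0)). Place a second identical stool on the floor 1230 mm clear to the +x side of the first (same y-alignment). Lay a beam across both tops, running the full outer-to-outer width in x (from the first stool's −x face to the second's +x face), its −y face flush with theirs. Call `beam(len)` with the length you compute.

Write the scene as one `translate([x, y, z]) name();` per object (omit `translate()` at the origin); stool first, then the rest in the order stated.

stool();
translate([1568, 0, 0]) stool();
translate([0, 0, 415]) beam(1906);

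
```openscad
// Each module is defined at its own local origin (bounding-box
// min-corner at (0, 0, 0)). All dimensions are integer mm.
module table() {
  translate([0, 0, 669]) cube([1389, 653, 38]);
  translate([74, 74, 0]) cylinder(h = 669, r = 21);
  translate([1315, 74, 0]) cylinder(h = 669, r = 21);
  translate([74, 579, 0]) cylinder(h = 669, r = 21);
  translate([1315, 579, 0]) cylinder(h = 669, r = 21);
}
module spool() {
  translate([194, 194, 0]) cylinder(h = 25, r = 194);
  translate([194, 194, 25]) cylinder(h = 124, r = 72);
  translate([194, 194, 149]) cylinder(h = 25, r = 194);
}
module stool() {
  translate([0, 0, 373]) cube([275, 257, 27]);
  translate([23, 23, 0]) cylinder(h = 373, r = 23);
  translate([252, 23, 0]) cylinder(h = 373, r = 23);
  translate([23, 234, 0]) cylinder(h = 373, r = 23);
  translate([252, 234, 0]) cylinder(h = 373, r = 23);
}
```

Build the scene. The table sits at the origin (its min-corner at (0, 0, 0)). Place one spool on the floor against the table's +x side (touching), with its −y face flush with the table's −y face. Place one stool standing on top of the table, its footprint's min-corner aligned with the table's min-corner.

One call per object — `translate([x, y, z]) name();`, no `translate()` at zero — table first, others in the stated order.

table();
translate([1389, 0, 0]) spool();
translate([0, 0, 707]) stool();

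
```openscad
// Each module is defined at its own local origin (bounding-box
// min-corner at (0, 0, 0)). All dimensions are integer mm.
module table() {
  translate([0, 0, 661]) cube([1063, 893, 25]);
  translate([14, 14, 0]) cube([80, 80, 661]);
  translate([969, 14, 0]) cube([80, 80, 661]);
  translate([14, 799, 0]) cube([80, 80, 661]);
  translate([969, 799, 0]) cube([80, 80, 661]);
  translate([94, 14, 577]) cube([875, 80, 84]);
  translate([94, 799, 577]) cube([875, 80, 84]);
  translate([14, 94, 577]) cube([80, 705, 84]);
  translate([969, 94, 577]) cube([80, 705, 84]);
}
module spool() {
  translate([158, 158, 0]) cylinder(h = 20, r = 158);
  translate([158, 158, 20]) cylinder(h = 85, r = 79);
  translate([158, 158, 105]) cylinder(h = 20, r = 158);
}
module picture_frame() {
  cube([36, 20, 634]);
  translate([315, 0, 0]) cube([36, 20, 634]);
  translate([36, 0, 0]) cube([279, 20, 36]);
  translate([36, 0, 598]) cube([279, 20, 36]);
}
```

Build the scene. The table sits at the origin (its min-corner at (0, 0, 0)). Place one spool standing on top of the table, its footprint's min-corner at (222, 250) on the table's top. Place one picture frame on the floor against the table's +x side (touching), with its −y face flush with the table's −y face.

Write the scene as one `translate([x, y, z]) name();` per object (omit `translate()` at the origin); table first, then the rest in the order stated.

table();
translate([222, 250, 686]) spool();
translate([1063, 0, 0]) picture_frame();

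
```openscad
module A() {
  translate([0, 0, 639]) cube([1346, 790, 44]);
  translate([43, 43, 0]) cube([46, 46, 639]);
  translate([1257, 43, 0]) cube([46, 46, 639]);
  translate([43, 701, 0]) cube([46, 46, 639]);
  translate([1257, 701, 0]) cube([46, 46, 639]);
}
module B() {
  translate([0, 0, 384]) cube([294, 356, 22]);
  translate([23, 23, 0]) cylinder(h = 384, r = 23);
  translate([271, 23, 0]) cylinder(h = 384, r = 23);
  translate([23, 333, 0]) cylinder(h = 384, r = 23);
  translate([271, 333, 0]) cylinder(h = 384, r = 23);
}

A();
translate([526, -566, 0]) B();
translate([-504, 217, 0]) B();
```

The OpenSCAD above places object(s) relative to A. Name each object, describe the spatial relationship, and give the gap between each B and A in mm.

Each stool's nearest face is 210 mm from the table's bounding box.

A is a table. B is a stool. Two stools sit around the table at the −y, −x sides. The gap between each stool and the table is 210 mm.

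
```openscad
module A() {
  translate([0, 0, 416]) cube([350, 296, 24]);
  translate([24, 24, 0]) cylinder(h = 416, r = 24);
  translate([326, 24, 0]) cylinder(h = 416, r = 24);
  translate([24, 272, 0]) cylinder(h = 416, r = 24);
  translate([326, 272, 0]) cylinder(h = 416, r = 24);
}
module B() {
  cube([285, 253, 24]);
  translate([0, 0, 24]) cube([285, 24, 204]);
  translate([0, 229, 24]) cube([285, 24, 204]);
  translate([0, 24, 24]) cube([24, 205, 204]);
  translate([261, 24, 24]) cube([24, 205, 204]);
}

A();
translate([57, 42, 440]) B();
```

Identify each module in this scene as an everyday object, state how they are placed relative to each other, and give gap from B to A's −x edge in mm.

A is a stool. B is an open box. The open box is on top of the stool. The gap from the open box to the stool's −x edge is 57 mm.

The open box's min-x is at 57; the stool's min-x is 0; gap = 57 mm.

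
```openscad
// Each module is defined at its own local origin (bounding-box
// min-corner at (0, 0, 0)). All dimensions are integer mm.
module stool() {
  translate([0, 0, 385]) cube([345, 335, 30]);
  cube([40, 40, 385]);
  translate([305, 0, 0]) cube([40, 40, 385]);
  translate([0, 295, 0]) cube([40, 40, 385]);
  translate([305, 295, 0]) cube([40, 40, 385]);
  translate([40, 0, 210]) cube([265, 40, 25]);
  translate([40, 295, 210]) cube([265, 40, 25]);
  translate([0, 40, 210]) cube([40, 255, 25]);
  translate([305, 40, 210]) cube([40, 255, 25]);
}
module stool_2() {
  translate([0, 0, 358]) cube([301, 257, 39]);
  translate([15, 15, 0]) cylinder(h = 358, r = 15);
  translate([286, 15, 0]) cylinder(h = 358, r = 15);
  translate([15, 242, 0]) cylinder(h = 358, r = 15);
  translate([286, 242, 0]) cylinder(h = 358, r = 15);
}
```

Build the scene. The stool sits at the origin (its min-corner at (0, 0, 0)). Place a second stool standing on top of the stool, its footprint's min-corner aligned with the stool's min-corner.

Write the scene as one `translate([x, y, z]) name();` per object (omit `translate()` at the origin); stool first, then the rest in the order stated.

stool();
translate([0, 0, 415]) stool_2();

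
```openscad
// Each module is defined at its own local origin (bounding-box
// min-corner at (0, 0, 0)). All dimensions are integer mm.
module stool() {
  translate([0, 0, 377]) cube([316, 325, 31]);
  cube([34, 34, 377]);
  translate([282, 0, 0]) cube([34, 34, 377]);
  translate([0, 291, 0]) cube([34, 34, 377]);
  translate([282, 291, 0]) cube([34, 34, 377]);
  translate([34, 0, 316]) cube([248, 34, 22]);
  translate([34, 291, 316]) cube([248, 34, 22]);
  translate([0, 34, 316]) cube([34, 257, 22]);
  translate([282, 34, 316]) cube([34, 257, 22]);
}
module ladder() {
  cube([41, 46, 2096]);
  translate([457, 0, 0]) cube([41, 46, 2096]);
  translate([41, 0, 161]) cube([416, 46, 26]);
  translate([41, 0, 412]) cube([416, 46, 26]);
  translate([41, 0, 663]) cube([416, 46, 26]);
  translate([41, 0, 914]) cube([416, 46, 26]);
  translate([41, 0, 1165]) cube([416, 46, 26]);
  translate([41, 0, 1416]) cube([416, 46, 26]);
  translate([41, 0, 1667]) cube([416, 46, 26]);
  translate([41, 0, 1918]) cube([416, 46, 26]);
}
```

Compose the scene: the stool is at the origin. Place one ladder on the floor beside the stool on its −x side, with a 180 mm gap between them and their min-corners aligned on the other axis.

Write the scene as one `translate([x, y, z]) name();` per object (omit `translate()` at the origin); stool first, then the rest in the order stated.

stool();
translate([-678, 0, 0]) ladder();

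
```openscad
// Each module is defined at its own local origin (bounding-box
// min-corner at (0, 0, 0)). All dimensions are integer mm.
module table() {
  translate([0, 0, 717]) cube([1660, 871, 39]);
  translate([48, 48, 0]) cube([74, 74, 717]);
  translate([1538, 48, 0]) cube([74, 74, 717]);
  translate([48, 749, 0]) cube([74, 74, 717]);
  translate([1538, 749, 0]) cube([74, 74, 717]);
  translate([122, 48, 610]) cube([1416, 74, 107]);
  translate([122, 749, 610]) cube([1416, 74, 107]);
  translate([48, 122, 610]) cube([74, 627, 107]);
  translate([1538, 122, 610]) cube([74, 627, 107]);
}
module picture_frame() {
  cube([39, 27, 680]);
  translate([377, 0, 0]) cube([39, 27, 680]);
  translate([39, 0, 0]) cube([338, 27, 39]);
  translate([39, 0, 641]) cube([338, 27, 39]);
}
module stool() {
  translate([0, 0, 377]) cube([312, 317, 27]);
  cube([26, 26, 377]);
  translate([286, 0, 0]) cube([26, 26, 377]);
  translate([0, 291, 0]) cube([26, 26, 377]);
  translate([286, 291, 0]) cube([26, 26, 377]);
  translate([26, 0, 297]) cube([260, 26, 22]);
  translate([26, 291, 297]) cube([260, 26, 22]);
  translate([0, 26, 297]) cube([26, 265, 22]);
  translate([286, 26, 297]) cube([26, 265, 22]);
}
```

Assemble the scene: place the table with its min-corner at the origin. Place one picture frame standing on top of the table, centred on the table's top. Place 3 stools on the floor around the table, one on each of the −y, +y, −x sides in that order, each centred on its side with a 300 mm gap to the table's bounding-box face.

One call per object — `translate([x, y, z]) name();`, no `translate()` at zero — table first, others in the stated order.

table();
translate([622, 422, 756]) picture_frame();
translate([674, -617, 0]) stool();
translate([674, 1171, 0]) stool();
translate([-612, 277, 0]) stool();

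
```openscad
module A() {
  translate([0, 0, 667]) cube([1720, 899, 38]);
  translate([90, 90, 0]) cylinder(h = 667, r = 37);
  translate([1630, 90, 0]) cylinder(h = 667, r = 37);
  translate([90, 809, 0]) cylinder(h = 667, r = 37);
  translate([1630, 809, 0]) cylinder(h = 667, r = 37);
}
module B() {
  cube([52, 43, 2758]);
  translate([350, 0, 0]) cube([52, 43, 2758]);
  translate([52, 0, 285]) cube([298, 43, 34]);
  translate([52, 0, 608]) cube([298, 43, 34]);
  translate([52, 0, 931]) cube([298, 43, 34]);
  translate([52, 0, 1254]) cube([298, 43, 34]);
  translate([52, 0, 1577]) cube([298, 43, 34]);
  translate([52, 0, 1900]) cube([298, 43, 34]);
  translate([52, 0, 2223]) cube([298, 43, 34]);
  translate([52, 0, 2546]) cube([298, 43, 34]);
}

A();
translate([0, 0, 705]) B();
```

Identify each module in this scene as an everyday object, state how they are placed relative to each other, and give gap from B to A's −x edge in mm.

The ladder's min-x is at 0; the table's min-x is 0; gap = 0 mm.

A is a table. B is a ladder. The ladder is on top of the table. The gap from the ladder to the table's −x edge is 0 mm.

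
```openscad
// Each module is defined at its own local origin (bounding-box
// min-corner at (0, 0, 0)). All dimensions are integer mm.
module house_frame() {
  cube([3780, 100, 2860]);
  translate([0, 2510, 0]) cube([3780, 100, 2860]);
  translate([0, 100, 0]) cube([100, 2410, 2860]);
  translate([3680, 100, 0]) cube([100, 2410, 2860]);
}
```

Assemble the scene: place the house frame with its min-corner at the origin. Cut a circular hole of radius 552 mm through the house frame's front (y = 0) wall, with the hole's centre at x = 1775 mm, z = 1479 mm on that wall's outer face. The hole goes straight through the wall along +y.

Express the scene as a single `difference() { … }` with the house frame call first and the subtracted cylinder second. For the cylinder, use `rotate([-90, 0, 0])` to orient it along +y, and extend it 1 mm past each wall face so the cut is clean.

difference() {
  house_frame();
  translate([1775, -1, 1479]) rotate([-90, 0, 0]) cylinder(h = 102, r = 552);
}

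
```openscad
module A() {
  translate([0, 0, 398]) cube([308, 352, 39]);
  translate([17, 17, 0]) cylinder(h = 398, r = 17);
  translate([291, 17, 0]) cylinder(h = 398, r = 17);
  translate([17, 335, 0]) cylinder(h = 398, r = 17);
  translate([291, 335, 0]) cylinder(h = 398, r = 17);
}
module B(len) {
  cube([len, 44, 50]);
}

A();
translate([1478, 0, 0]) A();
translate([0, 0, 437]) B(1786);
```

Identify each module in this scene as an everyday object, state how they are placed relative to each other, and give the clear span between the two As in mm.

A is a stool. B is a beam. A beam spans the tops of two stools. The clear span between the two stools is 1170 mm.

Second stool starts at x = 1478; first ends at x = 308; clear span = 1478 − 308 = 1170 mm.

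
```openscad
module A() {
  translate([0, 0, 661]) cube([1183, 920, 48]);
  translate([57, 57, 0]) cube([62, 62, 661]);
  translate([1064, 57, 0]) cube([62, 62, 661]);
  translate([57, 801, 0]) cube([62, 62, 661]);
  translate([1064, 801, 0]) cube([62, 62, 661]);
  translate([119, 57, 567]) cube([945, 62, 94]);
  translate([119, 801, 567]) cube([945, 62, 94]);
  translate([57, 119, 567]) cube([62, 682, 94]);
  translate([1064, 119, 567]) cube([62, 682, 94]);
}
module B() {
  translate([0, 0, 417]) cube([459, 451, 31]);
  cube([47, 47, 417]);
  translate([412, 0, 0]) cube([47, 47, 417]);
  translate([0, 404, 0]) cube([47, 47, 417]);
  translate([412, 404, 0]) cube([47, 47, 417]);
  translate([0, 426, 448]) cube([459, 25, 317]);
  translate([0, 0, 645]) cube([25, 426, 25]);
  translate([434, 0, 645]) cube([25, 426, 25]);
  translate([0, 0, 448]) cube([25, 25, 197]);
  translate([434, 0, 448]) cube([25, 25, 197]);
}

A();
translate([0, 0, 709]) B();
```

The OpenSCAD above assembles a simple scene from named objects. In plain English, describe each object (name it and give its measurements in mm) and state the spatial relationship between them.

A is a rectangular dining table. The top is 1183×920×48 mm with its upper surface at z = 709 mm. It stands on four 62×62 mm square legs, each inset 57 mm from the nearest pair of top edges, running from the floor to the underside of the top. Four apron rails, 62 mm thick and 94 mm tall, run between adjacent legs with their top edges flush with the underside of the top and their outer faces flush with the legs' outer faces.

B is a chair: 459×451 mm seat, 31 mm thick, top at z = 448 mm, on four 47 mm square corner legs flush with the seat edges. A 25 mm thick backrest slab spans the full seat width, extending 317 mm above the seat top, its back face flush with the seat's +y edge. Two armrests of 25×25 mm section run along each side from the seat's front edge to the front of the backrest, top faces 222 mm above the seat top and outer faces flush with the seat's x-edges; a 25×25 mm post under the front of each armrest stands on the seat at the front corner.

The chair is on top of the table.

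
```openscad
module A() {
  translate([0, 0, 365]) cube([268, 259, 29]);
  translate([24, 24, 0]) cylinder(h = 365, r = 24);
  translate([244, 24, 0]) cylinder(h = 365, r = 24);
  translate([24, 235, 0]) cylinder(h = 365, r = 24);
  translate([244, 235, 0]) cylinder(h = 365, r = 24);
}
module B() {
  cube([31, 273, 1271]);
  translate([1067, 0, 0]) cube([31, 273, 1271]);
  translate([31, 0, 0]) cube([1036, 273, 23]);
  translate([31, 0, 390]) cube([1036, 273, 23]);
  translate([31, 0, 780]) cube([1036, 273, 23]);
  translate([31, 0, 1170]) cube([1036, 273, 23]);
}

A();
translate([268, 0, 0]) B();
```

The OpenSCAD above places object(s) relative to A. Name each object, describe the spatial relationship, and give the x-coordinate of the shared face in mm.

The stool's +x face and the bookshelf's −x face are both at x = 268 mm.

A is a stool. B is a bookshelf. The bookshelf is against the stool's +x side, with their −y faces flush. The x-coordinate of the shared face is 268 mm.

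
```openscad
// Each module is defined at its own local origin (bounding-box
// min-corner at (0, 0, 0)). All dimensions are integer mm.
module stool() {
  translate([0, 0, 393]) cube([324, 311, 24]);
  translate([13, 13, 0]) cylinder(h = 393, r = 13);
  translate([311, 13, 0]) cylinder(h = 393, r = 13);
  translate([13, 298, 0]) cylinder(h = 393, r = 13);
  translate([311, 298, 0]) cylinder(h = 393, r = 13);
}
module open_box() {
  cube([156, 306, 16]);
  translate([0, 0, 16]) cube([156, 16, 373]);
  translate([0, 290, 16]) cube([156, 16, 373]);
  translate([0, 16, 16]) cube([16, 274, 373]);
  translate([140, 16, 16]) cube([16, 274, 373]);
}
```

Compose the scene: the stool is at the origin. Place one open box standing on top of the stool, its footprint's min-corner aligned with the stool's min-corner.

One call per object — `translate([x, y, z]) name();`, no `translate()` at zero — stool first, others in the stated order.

stool();
translate([0, 0, 417]) open_box();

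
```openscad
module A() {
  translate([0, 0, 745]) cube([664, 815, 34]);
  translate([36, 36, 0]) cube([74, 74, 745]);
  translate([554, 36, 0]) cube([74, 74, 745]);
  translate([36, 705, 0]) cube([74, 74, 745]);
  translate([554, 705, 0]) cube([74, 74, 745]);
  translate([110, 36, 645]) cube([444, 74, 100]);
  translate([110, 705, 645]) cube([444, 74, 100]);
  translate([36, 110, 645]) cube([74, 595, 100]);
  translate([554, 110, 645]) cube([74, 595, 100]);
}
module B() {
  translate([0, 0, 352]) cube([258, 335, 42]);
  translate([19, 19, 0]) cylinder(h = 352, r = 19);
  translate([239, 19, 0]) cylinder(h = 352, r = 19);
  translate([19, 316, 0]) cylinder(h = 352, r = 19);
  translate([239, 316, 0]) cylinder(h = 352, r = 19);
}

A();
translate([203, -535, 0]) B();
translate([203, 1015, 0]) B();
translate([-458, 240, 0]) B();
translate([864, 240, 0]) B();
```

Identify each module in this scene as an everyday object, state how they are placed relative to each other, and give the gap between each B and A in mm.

A is a table. B is a stool. Four stools sit around the table at the −y, +y, −x, +x sides. The gap between each stool and the table is 200 mm.

Each stool's nearest face is 200 mm from the table's bounding box.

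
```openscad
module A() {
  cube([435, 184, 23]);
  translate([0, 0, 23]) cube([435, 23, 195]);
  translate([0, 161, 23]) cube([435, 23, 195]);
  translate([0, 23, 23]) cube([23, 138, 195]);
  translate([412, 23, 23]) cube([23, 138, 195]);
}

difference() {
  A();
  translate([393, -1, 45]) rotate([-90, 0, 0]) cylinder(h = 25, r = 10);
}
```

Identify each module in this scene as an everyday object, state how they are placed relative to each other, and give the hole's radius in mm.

A is an open box. The open box has a circular hole through its front wall. The hole's radius is 10 mm.

The subtracted cylinder has r = 10 mm.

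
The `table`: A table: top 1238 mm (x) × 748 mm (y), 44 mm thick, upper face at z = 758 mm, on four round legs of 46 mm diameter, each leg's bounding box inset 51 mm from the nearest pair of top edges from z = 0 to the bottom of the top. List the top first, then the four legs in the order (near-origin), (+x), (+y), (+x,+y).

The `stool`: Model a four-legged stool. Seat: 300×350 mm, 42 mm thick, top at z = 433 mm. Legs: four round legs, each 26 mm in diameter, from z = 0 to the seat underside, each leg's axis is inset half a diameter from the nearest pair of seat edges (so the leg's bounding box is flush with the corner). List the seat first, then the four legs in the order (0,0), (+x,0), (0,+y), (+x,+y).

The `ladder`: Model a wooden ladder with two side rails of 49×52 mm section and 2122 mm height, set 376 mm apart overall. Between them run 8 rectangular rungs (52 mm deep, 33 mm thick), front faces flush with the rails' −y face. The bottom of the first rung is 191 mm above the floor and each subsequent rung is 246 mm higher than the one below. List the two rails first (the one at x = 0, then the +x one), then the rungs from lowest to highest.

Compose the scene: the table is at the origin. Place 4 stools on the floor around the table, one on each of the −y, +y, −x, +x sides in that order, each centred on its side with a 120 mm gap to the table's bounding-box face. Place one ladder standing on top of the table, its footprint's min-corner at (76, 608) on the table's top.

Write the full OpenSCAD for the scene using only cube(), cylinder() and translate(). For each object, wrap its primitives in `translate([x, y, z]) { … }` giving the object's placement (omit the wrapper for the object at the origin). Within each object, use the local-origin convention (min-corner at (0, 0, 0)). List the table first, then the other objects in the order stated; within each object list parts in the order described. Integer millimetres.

translate([0, 0, 714]) cube([1238, 748, 44]);
translate([74, 74, 0]) cylinder(h = 714, r = 23);
translate([1164, 74, 0]) cylinder(h = 714, r = 23);
translate([74, 674, 0]) cylinder(h = 714, r = 23);
translate([1164, 674, 0]) cylinder(h = 714, r = 23);
translate([469, -470, 0]) {
  translate([0, 0, 391]) cube([300, 350, 42]);
  translate([13, 13, 0]) cylinder(h = 391, r = 13);
  translate([287, 13, 0]) cylinder(h = 391, r = 13);
  translate([13, 337, 0]) cylinder(h = 391, r = 13);
  translate([287, 337, 0]) cylinder(h = 391, r = 13);
}
translate([469, 868, 0]) {
  translate([0, 0, 391]) cube([300, 350, 42]);
  translate([13, 13, 0]) cylinder(h = 391, r = 13);
  translate([287, 13, 0]) cylinder(h = 391, r = 13);
  translate([13, 337, 0]) cylinder(h = 391, r = 13);
  translate([287, 337, 0]) cylinder(h = 391, r = 13);
}
translate([-420, 199, 0]) {
  translate([0, 0, 391]) cube([300, 350, 42]);
  translate([13, 13, 0]) cylinder(h = 391, r = 13);
  translate([287, 13, 0]) cylinder(h = 391, r = 13);
  translate([13, 337, 0]) cylinder(h = 391, r = 13);
  translate([287, 337, 0]) cylinder(h = 391, r = 13);
}
translate([1358, 199, 0]) {
  translate([0, 0, 391]) cube([300, 350, 42]);
  translate([13, 13, 0]) cylinder(h = 391, r = 13);
  translate([287, 13, 0]) cylinder(h = 391, r = 13);
  translate([13, 337, 0]) cylinder(h = 391, r = 13);
  translate([287, 337, 0]) cylinder(h = 391, r = 13);
}
translate([76, 608, 758]) {
  cube([49, 52, 2122]);
  translate([327, 0, 0]) cube([49, 52, 2122]);
  translate([49, 0, 191]) cube([278, 52, 33]);
  translate([49, 0, 437]) cube([278, 52, 33]);
  translate([49, 0, 683]) cube([278, 52, 33]);
  translate([49, 0, 929]) cube([278, 52, 33]);
  translate([49, 0, 1175]) cube([278, 52, 33]);
  translate([49, 0, 1421]) cube([278, 52, 33]);
  translate([49, 0, 1667]) cube([278, 52, 33]);
  translate([49, 0, 1913]) cube([278, 52, 33]);
}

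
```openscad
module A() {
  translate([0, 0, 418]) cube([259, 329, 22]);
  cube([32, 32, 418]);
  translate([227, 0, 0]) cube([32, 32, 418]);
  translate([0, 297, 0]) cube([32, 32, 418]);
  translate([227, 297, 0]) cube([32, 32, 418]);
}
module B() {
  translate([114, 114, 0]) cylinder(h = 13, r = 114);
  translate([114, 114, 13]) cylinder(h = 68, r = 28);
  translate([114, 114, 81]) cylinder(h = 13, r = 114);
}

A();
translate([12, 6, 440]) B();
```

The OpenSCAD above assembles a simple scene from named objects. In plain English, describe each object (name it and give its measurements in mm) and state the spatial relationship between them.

A is a four-legged stool. The seat is a 259×329×22 mm slab whose top surface is at z = 440 mm; four square legs, each 32×32 mm in cross-section, run from the floor (z = 0) to the underside of the seat, each flush with a corner of the seat.

B is a spool: two coaxial disc flanges of radius 114 mm and thickness 13 mm, joined by a core cylinder of radius 28 mm and height 68 mm. The lower flange rests on z = 0 and the three cylinders share a vertical axis.

The spool is on top of the stool.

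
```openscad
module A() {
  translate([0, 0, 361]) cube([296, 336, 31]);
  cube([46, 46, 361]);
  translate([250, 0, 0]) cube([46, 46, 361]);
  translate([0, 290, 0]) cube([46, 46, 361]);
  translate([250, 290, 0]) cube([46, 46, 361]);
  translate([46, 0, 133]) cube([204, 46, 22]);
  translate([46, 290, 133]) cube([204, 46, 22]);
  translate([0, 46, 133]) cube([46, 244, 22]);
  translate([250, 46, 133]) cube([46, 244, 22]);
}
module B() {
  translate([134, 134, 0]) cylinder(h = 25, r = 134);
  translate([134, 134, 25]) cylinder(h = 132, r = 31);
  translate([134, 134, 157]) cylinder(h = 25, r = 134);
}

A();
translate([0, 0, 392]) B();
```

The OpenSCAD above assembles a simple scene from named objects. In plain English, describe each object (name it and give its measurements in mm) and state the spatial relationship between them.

A is a four-legged stool. The seat is a 296×336×31 mm slab whose top surface is at z = 392 mm; four square legs, each 46×46 mm in cross-section, run from the floor (z = 0) to the underside of the seat, each flush with a corner of the seat. Four stretchers, 46 mm wide and 22 mm tall, connect adjacent legs with their undersides at z = 133 mm, each running between the inner faces of the legs it joins and aligned with the legs' outer faces on the other axis.

B is a spool: two coaxial disc flanges of radius 134 mm and thickness 25 mm, joined by a core cylinder of radius 31 mm and height 132 mm. The lower flange rests on z = 0 and the three cylinders share a vertical axis.

The spool is on top of the stool.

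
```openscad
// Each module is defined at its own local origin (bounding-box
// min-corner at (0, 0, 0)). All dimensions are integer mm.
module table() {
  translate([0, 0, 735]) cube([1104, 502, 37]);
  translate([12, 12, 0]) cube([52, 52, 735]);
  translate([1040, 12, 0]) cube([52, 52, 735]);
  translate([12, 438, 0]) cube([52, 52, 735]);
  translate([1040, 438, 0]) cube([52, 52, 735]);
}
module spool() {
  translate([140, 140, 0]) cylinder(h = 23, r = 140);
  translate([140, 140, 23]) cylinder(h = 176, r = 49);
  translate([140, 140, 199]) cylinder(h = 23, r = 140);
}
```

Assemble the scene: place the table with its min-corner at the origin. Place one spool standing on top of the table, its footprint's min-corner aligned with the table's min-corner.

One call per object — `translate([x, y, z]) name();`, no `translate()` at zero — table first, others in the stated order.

table();
translate([0, 0, 772]) spool();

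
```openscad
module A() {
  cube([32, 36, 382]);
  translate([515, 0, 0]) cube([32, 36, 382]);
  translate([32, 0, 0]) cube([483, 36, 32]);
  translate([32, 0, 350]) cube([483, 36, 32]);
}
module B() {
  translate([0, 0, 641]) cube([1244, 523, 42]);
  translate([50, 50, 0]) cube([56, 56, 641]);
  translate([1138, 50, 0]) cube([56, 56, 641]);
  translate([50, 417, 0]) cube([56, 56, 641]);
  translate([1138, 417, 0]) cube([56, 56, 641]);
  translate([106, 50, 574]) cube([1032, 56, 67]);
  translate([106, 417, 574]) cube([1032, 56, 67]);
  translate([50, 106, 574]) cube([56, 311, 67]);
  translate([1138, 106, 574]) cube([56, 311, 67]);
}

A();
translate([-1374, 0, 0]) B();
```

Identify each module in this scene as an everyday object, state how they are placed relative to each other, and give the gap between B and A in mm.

A is a picture frame. B is a table. The table is on the floor beside the picture frame on its −x side. The gap between the table and the picture frame is 130 mm.

The table's nearest face is 130 mm from the picture frame's −x face.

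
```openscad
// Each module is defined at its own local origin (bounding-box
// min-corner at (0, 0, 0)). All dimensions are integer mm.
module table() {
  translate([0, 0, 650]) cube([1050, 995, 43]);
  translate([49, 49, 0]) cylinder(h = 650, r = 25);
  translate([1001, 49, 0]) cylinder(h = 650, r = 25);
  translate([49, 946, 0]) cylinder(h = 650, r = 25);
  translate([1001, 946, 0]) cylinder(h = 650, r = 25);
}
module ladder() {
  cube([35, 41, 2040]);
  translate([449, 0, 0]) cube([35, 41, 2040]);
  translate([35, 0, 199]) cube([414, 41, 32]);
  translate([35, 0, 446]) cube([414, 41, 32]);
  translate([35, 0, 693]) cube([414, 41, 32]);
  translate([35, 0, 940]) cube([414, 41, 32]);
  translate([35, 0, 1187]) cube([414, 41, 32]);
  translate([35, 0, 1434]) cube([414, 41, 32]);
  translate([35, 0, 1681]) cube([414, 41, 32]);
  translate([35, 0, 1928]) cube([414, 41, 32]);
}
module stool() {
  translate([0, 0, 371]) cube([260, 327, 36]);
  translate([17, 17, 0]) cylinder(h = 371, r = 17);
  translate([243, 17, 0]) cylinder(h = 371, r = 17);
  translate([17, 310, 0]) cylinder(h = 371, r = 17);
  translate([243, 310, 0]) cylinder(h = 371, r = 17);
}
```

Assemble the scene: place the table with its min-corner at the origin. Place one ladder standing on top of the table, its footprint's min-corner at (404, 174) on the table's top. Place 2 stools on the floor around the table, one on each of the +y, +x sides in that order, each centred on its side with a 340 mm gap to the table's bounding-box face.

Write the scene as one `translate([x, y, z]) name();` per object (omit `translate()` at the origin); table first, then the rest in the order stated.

table();
translate([404, 174, 693]) ladder();
translate([395, 1335, 0]) stool();
translate([1390, 334, 0]) stool();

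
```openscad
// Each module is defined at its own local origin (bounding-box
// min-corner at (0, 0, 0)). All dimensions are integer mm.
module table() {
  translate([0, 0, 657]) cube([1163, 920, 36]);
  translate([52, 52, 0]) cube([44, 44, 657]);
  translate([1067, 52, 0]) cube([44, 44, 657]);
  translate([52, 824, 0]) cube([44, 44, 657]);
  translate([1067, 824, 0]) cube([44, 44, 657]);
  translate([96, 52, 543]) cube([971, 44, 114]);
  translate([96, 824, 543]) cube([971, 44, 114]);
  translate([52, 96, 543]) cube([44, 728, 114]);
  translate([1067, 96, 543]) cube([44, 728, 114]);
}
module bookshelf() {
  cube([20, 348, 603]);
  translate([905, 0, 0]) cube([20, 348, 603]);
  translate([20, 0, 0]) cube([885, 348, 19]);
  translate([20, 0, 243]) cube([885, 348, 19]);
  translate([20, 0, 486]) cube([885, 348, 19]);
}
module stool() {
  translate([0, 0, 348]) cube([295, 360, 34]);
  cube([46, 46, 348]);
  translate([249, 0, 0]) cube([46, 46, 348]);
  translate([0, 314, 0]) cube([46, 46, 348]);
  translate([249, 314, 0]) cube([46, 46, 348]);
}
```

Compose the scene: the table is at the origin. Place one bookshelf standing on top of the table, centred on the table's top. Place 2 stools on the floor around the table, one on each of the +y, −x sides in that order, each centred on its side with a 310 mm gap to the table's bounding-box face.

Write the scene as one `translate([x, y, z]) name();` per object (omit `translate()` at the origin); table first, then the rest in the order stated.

table();
translate([119, 286, 693]) bookshelf();
translate([434, 1230, 0]) stool();
translate([-605, 280, 0]) stool();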